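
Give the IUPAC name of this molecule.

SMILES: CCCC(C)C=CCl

1-chloro-3-methylhex-1-ene

The longest carbon chain that includes the multiple bond has 6 carbons, so the parent hydride is hexane.
A C=C double bond in the chain gives the infix -ene-.
The numbering direction is chosen so that numbering from this end puts the double bond at C-1 rather than C-5.
That gives the double bond between C-1 and C-2; a chloro group at C-1; a methyl group at C-3.
The substituents are ordered alphabetically, ignoring any di-/tri- multipliers.
The name is 1-chloro-3-methylhex-1-ene.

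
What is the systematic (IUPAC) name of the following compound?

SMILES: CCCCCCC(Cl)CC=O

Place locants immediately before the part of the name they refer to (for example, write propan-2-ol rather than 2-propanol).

3-chlorononanal

The longest carbon chain that includes the –CHO group has 9 carbons, so the parent hydride is nonane.
The principal characteristic group is an aldehyde (terminal –CHO), named with the suffix -al.
Choose the numbering such that the aldehyde carbon is C-1 by definition.
That gives a chloro group at C-3.
The name is 3-chlorononanal.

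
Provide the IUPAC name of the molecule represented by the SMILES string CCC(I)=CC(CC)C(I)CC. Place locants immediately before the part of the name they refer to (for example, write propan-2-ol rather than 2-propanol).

The longest chain bearing the multiple bond is 8 carbons long (octane).
There is one C=C double bond, indicated by the ending -ene.
Number the chain so that numbering from this end puts the double bond at C-3 rather than C-5.
This places the double bond between C-3 and C-4; an ethyl group at C-5; iodo groups at C-3 and C-6.
Substituent prefixes are cited in alphabetical order (multiplying prefixes like di-/tri- are ignored for ordering).
Putting it together: 5-ethyl-3,6-diiodooct-3-ene.

5-ethyl-3,6-diiodooct-3-ene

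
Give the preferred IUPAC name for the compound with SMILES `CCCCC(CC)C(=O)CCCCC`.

5-ethylundecan-6-one

The longest carbon chain that includes the carbonyl has 11 carbons, so the parent hydride is undecane.
The principal characteristic group is a ketone (C=O on an internal carbon), named with the suffix -one.
Choose the numbering such that the substituent locant set {5} is lower than {7} at the first point of difference.
That gives the carbonyl at C-6; an ethyl group at C-5.
The name is 5-ethylundecan-6-one.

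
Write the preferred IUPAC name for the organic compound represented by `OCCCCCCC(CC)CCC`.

7-ethyldecan-1-ol

The longest chain bearing the –OH group is 10 carbons long (decane).
An alcohol (–OH) is the principal characteristic group, giving the suffix -ol.
Choose the numbering such that numbering from this end puts the hydroxyl group at C-1 rather than C-10.
That gives the hydroxyl at C-1; an ethyl group at C-7.
Putting it together: 7-ethyldecan-1-ol.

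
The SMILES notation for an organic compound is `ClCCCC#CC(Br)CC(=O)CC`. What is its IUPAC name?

Counting along the main chain through the carbonyl and the multiple bond gives 10 carbons: the parent is decane.
A ketone (C=O on an internal carbon) is the principal characteristic group, giving the suffix -one.
A C≡C triple bond in the chain gives the infix -yne-.
The numbering direction is chosen so that numbering from this end puts the carbonyl group at C-3 rather than C-8.
That gives the carbonyl at C-3; the triple bond between C-6 and C-7; a bromo group at C-5; a chloro group at C-10.
Prefixes are listed alphabetically: bromo, chloro.
The name is 5-bromo-10-chlorodec-6-yn-3-one.

5-bromo-10-chlorodec-6-yn-3-one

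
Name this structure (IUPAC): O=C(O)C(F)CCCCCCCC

2-fluorodecanoic acid

The longest carbon chain that includes the –COOH group has 10 carbons, so the parent hydride is decane.
The principal characteristic group is a carboxylic acid (terminal –COOH), named with the suffix -oic acid.
Number the chain so that the carboxylic acid carbon is C-1 by definition.
This places a fluoro group at C-2.
Assembling the pieces gives 2-fluorodecanoic acid.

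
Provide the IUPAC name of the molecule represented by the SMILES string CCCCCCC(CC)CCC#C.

5-ethylundec-1-yne

Counting along the main chain through the multiple bond gives 11 carbons: the parent is undecane.
There is one C≡C triple bond, indicated by the ending -yne.
Number the chain so that numbering from this end puts the triple bond at C-1 rather than C-10.
This places the triple bond between C-1 and C-2; an ethyl group at C-5.
The name is 5-ethylundec-1-yne.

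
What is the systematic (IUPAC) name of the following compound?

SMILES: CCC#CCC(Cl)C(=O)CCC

The longest carbon chain that includes the carbonyl and the multiple bond has 10 carbons, so the parent hydride is decane.
A ketone (C=O on an internal carbon) is the principal characteristic group, giving the suffix -one.
A C≡C triple bond in the chain gives the infix -yne-.
Number the chain so that numbering from this end puts the carbonyl group at C-4 rather than C-7.
That gives the carbonyl at C-4; the triple bond between C-7 and C-8; a chloro group at C-5.
The name is 5-chlorodec-7-yn-4-one.

5-chlorodec-7-yn-4-one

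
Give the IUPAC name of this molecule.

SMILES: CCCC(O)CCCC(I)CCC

8-iodoundecan-4-ol

The longest chain bearing the –OH group is 11 carbons long (undecane).
The principal characteristic group is an alcohol (–OH), named with the suffix -ol.
The numbering direction is chosen so that numbering from this end puts the hydroxyl group at C-4 rather than C-8.
This places the hydroxyl at C-4; an iodo group at C-8.
The name is 8-iodoundecan-4-ol.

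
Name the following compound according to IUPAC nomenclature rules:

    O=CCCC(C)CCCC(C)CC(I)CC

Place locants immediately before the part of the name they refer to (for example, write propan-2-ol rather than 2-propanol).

Counting along the main chain through the –CHO group gives 12 carbons: the parent is dodecane.
The principal characteristic group is an aldehyde (terminal –CHO), named with the suffix -al.
Choose the numbering such that the aldehyde carbon is C-1 by definition.
With this numbering: an iodo group at C-10; methyl groups at C-4 and C-8.
Prefixes are listed alphabetically: iodo, methyl.
Putting it together: 10-iodo-4,8-dimethyldodecanal.

10-iodo-4,8-dimethyldodecanal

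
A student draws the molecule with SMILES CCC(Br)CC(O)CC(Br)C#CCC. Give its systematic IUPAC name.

The longest chain bearing the –OH group and the multiple bond is 11 carbons long (undecane).
The highest-priority functional group is an alcohol (–OH), so the name ends in -ol.
There is one C≡C triple bond, indicated by the ending -yne.
Number the chain so that numbering from this end puts the hydroxyl group at C-5 rather than C-7.
This places the hydroxyl at C-5; the triple bond between C-8 and C-9; bromo groups at C-3 and C-7.
The name is 3,7-dibromoundec-8-yn-5-ol.

3,7-dibromoundec-8-yn-5-ol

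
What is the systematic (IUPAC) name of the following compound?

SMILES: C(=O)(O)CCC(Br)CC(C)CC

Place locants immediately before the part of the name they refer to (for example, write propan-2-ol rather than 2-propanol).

4-bromo-6-methyloctanoic acid

Counting along the main chain through the –COOH group gives 8 carbons: the parent is octane.
The principal characteristic group is a carboxylic acid (terminal –COOH), named with the suffix -oic acid.
Number the chain so that the carboxylic acid carbon is C-1 by definition.
That gives a bromo group at C-4; a methyl group at C-6.
Prefixes are listed alphabetically: bromo, methyl.
The name is 4-bromo-6-methyloctanoic acid.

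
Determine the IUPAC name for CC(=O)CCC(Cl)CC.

5-chloroheptan-2-one

Counting along the main chain through the carbonyl gives 7 carbons: the parent is heptane.
The highest-priority functional group is a ketone (C=O on an internal carbon), so the name ends in -one.
Choose the numbering such that numbering from this end puts the carbonyl group at C-2 rather than C-6.
With this numbering: the carbonyl at C-2; a chloro group at C-5.
Assembling the pieces gives 5-chloroheptan-2-one.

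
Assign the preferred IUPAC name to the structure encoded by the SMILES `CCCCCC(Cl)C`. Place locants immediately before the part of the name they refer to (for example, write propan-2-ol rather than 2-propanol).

2-chloroheptane

The parent chain contains 7 carbons (heptane).
The numbering direction is chosen so that the substituent locant set {2} is lower than {6} at the first point of difference.
That gives a chloro group at C-2.
The name is 2-chloroheptane.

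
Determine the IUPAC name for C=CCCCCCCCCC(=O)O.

undec-10-enoic acid

Counting along the main chain through the –COOH group and the multiple bond gives 11 carbons: the parent is undecane.
A carboxylic acid (terminal –COOH) is the principal characteristic group, giving the suffix -oic acid.
The chain contains a C=C double bond, so the unsaturation ending is -ene.
Number the chain so that the carboxylic acid carbon is C-1 by definition.
With this numbering: the double bond between C-10 and C-11.
The name is undec-10-enoic acid.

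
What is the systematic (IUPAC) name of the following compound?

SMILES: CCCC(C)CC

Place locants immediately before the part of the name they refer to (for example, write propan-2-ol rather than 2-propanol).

The longest carbon chain is 6 atoms: the parent is hexane.
Number the chain so that the substituent locant set {3} is lower than {4} at the first point of difference.
That gives a methyl group at C-3.
Assembling the pieces gives 3-methylhexane.

3-methylhexane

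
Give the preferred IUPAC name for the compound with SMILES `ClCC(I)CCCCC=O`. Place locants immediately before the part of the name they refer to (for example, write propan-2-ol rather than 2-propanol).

7-chloro-6-iodoheptanal

Counting along the main chain through the –CHO group gives 7 carbons: the parent is heptane.
An aldehyde (terminal –CHO) is the principal characteristic group, giving the suffix -al.
The numbering direction is chosen so that the aldehyde carbon is C-1 by definition.
With this numbering: a chloro group at C-7; an iodo group at C-6.
Substituent prefixes are cited in alphabetical order (multiplying prefixes like di-/tri- are ignored for ordering).
Putting it together: 7-chloro-6-iodoheptanal.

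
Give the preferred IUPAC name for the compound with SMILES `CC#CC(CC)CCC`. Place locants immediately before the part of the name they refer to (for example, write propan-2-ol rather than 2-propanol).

The longest chain bearing the multiple bond is 7 carbons long (heptane).
The chain contains a C≡C triple bond, so the unsaturation ending is -yne.
The numbering direction is chosen so that numbering from this end puts the triple bond at C-2 rather than C-5.
With this numbering: the triple bond between C-2 and C-3; an ethyl group at C-4.
Assembling the pieces gives 4-ethylhept-2-yne.

4-ethylhept-2-yne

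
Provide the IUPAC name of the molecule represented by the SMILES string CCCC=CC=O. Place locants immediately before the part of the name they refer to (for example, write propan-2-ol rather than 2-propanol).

hex-2-enal

The longest carbon chain that includes the –CHO group and the multiple bond has 6 carbons, so the parent hydride is hexane.
An aldehyde (terminal –CHO) is the principal characteristic group, giving the suffix -al.
There is one C=C double bond, indicated by the ending -ene.
The numbering direction is chosen so that the aldehyde carbon is C-1 by definition.
That gives the double bond between C-2 and C-3.
Assembling the pieces gives hex-2-enal.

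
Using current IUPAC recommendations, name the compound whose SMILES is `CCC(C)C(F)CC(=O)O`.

3-fluoro-4-methylhexanoic acid

The longest carbon chain that includes the –COOH group has 6 carbons, so the parent hydride is hexane.
A carboxylic acid (terminal –COOH) is the principal characteristic group, giving the suffix -oic acid.
Choose the numbering such that the carboxylic acid carbon is C-1 by definition.
That gives a fluoro group at C-3; a methyl group at C-4.
Prefixes are listed alphabetically: fluoro, methyl.
Putting it together: 3-fluoro-4-methylhexanoic acid.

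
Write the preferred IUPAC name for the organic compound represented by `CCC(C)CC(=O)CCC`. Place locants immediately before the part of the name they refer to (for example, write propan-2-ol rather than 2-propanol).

6-methyloctan-4-one

The longest carbon chain that includes the carbonyl has 8 carbons, so the parent hydride is octane.
A ketone (C=O on an internal carbon) is the principal characteristic group, giving the suffix -one.
The numbering direction is chosen so that numbering from this end puts the carbonyl group at C-4 rather than C-5.
With this numbering: the carbonyl at C-4; a methyl group at C-6.
The name is 6-methyloctan-4-one.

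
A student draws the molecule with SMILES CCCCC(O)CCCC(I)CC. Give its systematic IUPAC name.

9-iodoundecan-5-ol

The longest carbon chain that includes the –OH group has 11 carbons, so the parent hydride is undecane.
An alcohol (–OH) is the principal characteristic group, giving the suffix -ol.
The numbering direction is chosen so that numbering from this end puts the hydroxyl group at C-5 rather than C-7.
With this numbering: the hydroxyl at C-5; an iodo group at C-9.
Assembling the pieces gives 9-iodoundecan-5-ol.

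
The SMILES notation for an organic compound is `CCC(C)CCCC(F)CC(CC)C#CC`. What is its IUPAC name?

4-ethyl-6-fluoro-10-methyldodec-2-yne

Counting along the main chain through the multiple bond gives 12 carbons: the parent is dodecane.
There is one C≡C triple bond, indicated by the ending -yne.
Number the chain so that numbering from this end puts the triple bond at C-2 rather than C-10.
That gives the triple bond between C-2 and C-3; an ethyl group at C-4; a fluoro group at C-6; a methyl group at C-10.
The substituents are ordered alphabetically, ignoring any di-/tri- multipliers.
The name is 4-ethyl-6-fluoro-10-methyldodec-2-yne.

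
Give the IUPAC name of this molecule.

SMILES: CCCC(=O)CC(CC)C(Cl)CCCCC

The longest carbon chain that includes the carbonyl has 12 carbons, so the parent hydride is dodecane.
The highest-priority functional group is a ketone (C=O on an internal carbon), so the name ends in -one.
Number the chain so that numbering from this end puts the carbonyl group at C-4 rather than C-9.
This places the carbonyl at C-4; a chloro group at C-7; an ethyl group at C-6.
The substituents are ordered alphabetically, ignoring any di-/tri- multipliers.
Assembling the pieces gives 7-chloro-6-ethyldodecan-4-one.

7-chloro-6-ethyldodecan-4-one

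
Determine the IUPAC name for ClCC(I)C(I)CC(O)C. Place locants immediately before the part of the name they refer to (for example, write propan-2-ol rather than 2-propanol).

The longest chain bearing the –OH group is 6 carbons long (hexane).
An alcohol (–OH) is the principal characteristic group, giving the suffix -ol.
Choose the numbering such that numbering from this end puts the hydroxyl group at C-2 rather than C-5.
That gives the hydroxyl at C-2; a chloro group at C-6; iodo groups at C-4 and C-5.
Substituent prefixes are cited in alphabetical order (multiplying prefixes like di-/tri- are ignored for ordering).
Putting it together: 6-chloro-4,5-diiodohexan-2-ol.

6-chloro-4,5-diiodohexan-2-ol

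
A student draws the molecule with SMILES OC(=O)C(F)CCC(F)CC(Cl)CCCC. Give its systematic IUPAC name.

Counting along the main chain through the –COOH group gives 11 carbons: the parent is undecane.
A carboxylic acid (terminal –COOH) is the principal characteristic group, giving the suffix -oic acid.
Number the chain so that the carboxylic acid carbon is C-1 by definition.
This places a chloro group at C-7; fluoro groups at C-2 and C-5.
The substituents are ordered alphabetically, ignoring any di-/tri- multipliers.
Assembling the pieces gives 7-chloro-2,5-difluoroundecanoic acid.

7-chloro-2,5-difluoroundecanoic acid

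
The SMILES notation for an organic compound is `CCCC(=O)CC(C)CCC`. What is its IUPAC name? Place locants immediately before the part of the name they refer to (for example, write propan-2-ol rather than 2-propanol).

6-methylnonan-4-one

The longest carbon chain that includes the carbonyl has 9 carbons, so the parent hydride is nonane.
A ketone (C=O on an internal carbon) is the principal characteristic group, giving the suffix -one.
Number the chain so that numbering from this end puts the carbonyl group at C-4 rather than C-6.
With this numbering: the carbonyl at C-4; a methyl group at C-6.
Putting it together: 6-methylnonan-4-one.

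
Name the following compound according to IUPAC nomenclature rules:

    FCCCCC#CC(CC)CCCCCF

Counting along the main chain through the multiple bond gives 12 carbons: the parent is dodecane.
There is one C≡C triple bond, indicated by the ending -yne.
Number the chain so that numbering from this end puts the triple bond at C-5 rather than C-7.
That gives the triple bond between C-5 and C-6; an ethyl group at C-7; fluoro groups at C-1 and C-12.
The substituents are ordered alphabetically, ignoring any di-/tri- multipliers.
The name is 7-ethyl-1,12-difluorododec-5-yne.

7-ethyl-1,12-difluorododec-5-yne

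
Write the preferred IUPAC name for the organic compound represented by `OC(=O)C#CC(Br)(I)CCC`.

The longest chain bearing the –COOH group and the multiple bond is 7 carbons long (heptane).
A carboxylic acid (terminal –COOH) is the principal characteristic group, giving the suffix -oic acid.
There is one C≡C triple bond, indicated by the ending -yne.
Choose the numbering such that the carboxylic acid carbon is C-1 by definition.
With this numbering: the triple bond between C-2 and C-3; a bromo group at C-4; an iodo group at C-4.
Substituent prefixes are cited in alphabetical order (multiplying prefixes like di-/tri- are ignored for ordering).
The name is 4-bromo-4-iodohept-2-ynoic acid.

4-bromo-4-iodohept-2-ynoic acid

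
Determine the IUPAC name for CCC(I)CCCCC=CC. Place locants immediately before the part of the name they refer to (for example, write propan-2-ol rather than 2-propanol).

8-iododec-2-ene

Counting along the main chain through the multiple bond gives 10 carbons: the parent is decane.
A C=C double bond in the chain gives the infix -ene-.
Number the chain so that numbering from this end puts the double bond at C-2 rather than C-8.
This places the double bond between C-2 and C-3; an iodo group at C-8.
Assembling the pieces gives 8-iododec-2-ene.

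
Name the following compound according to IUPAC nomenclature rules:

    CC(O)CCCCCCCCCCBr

The longest chain bearing the –OH group is 12 carbons long (dodecane).
An alcohol (–OH) is the principal characteristic group, giving the suffix -ol.
Number the chain so that numbering from this end puts the hydroxyl group at C-2 rather than C-11.
This places the hydroxyl at C-2; a bromo group at C-12.
The name is 12-bromododecan-2-ol.

12-bromododecan-2-ol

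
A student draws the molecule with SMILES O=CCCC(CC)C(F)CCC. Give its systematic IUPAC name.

4-ethyl-5-fluorooctanal

The longest carbon chain that includes the –CHO group has 8 carbons, so the parent hydride is octane.
The highest-priority functional group is an aldehyde (terminal –CHO), so the name ends in -al.
The numbering direction is chosen so that the aldehyde carbon is C-1 by definition.
This places an ethyl group at C-4; a fluoro group at C-5.
The substituents are ordered alphabetically, ignoring any di-/tri- multipliers.
The name is 4-ethyl-5-fluorooctanal.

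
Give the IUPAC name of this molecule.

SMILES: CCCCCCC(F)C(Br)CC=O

3-bromo-4-fluorodecanal

The longest chain bearing the –CHO group is 10 carbons long (decane).
The highest-priority functional group is an aldehyde (terminal –CHO), so the name ends in -al.
Number the chain so that the aldehyde carbon is C-1 by definition.
That gives a bromo group at C-3; a fluoro group at C-4.
Prefixes are listed alphabetically: bromo, fluoro.
Assembling the pieces gives 3-bromo-4-fluorodecanal.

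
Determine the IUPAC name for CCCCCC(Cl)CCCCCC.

The parent chain contains 12 carbons (dodecane).
Number the chain so that the substituent locant set {6} is lower than {7} at the first point of difference.
That gives a chloro group at C-6.
Putting it together: 6-chlorododecane.

6-chlorododecane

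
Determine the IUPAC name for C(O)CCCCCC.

The longest carbon chain that includes the –OH group has 7 carbons, so the parent hydride is heptane.
An alcohol (–OH) is the principal characteristic group, giving the suffix -ol.
Number the chain so that numbering from this end puts the hydroxyl group at C-1 rather than C-7.
With this numbering: the hydroxyl at C-1.
Assembling the pieces gives heptan-1-ol.

heptan-1-ol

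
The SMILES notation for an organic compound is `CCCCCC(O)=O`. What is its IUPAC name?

The longest chain bearing the –COOH group is 6 carbons long (hexane).
The highest-priority functional group is a carboxylic acid (terminal –COOH), so the name ends in -oic acid.
Choose the numbering such that the carboxylic acid carbon is C-1 by definition.
Putting it together: hexanoic acid.

hexanoic acid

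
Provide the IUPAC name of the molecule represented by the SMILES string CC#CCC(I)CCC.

The longest carbon chain that includes the multiple bond has 8 carbons, so the parent hydride is octane.
A C≡C triple bond in the chain gives the infix -yne-.
Choose the numbering such that numbering from this end puts the triple bond at C-2 rather than C-6.
That gives the triple bond between C-2 and C-3; an iodo group at C-5.
Assembling the pieces gives 5-iodooct-2-yne.

5-iodooct-2-yne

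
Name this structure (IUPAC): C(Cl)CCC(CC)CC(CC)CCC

1-chloro-4,6-diethylnonane

The parent chain contains 9 carbons (nonane).
Choose the numbering such that the substituent locant set {1,4,6} is lower than {4,6,9} at the first point of difference.
With this numbering: a chloro group at C-1; ethyl groups at C-4 and C-6.
Prefixes are listed alphabetically: chloro, ethyl.
Assembling the pieces gives 1-chloro-4,6-diethylnonane.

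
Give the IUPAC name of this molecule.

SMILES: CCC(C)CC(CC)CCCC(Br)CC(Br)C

The parent chain contains 12 carbons (dodecane).
Number the chain so that the substituent locant set {2,4,8,10} is lower than {3,5,9,11} at the first point of difference.
With this numbering: bromo groups at C-2 and C-4; an ethyl group at C-8; a methyl group at C-10.
Substituent prefixes are cited in alphabetical order (multiplying prefixes like di-/tri- are ignored for ordering).
The name is 2,4-dibromo-8-ethyl-10-methyldodecane.

2,4-dibromo-8-ethyl-10-methyldodecane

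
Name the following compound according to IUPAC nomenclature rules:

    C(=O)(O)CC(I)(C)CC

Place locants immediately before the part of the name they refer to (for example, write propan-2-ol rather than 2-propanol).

The longest carbon chain that includes the –COOH group has 5 carbons, so the parent hydride is pentane.
The highest-priority functional group is a carboxylic acid (terminal –COOH), so the name ends in -oic acid.
Choose the numbering such that the carboxylic acid carbon is C-1 by definition.
With this numbering: an iodo group at C-3; a methyl group at C-3.
The substituents are ordered alphabetically, ignoring any di-/tri- multipliers.
Assembling the pieces gives 3-iodo-3-methylpentanoic acid.

3-iodo-3-methylpentanoic acid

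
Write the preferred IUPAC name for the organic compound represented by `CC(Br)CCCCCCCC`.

2-bromodecane

The longest carbon chain is 10 atoms: the parent is decane.
Choose the numbering such that the substituent locant set {2} is lower than {9} at the first point of difference.
That gives a bromo group at C-2.
Assembling the pieces gives 2-bromodecane.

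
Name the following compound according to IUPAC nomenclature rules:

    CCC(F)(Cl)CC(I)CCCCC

3-chloro-3-fluoro-5-iododecane

The longest carbon chain is 10 atoms: the parent is decane.
Choose the numbering such that the substituent locant set {3,3,5} is lower than {6,8,8} at the first point of difference.
That gives a chloro group at C-3; a fluoro group at C-3; an iodo group at C-5.
The substituents are ordered alphabetically, ignoring any di-/tri- multipliers.
Putting it together: 3-chloro-3-fluoro-5-iododecane.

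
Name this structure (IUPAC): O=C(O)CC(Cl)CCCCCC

Counting along the main chain through the –COOH group gives 9 carbons: the parent is nonane.
The principal characteristic group is a carboxylic acid (terminal –COOH), named with the suffix -oic acid.
Choose the numbering such that the carboxylic acid carbon is C-1 by definition.
With this numbering: a chloro group at C-3.
Assembling the pieces gives 3-chlorononanoic acid.

3-chlorononanoic acid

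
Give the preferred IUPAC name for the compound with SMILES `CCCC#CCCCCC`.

dec-4-yne

Counting along the main chain through the multiple bond gives 10 carbons: the parent is decane.
There is one C≡C triple bond, indicated by the ending -yne.
Choose the numbering such that numbering from this end puts the triple bond at C-4 rather than C-6.
That gives the triple bond between C-4 and C-5.
Putting it together: dec-4-yne.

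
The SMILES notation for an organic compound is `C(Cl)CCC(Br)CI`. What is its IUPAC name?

2-bromo-5-chloro-1-iodopentane

The longest carbon chain is 5 atoms: the parent is pentane.
The numbering direction is chosen so that the substituent locant set {1,2,5} is lower than {1,4,5} at the first point of difference.
That gives a bromo group at C-2; a chloro group at C-5; an iodo group at C-1.
Prefixes are listed alphabetically: bromo, chloro, iodo.
Assembling the pieces gives 2-bromo-5-chloro-1-iodopentane.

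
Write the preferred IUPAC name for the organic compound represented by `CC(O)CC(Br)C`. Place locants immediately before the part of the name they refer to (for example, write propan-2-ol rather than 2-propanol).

4-bromopentan-2-ol

Counting along the main chain through the –OH group gives 5 carbons: the parent is pentane.
The principal characteristic group is an alcohol (–OH), named with the suffix -ol.
The numbering direction is chosen so that numbering from this end puts the hydroxyl group at C-2 rather than C-4.
This places the hydroxyl at C-2; a bromo group at C-4.
Putting it together: 4-bromopentan-2-ol.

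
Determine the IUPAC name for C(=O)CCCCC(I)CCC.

The longest carbon chain that includes the –CHO group has 9 carbons, so the parent hydride is nonane.
An aldehyde (terminal –CHO) is the principal characteristic group, giving the suffix -al.
Choose the numbering such that the aldehyde carbon is C-1 by definition.
That gives an iodo group at C-6.
The name is 6-iodononanal.

6-iodononanal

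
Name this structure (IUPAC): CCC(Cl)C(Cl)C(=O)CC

Counting along the main chain through the carbonyl gives 7 carbons: the parent is heptane.
The principal characteristic group is a ketone (C=O on an internal carbon), named with the suffix -one.
The numbering direction is chosen so that numbering from this end puts the carbonyl group at C-3 rather than C-5.
That gives the carbonyl at C-3; chloro groups at C-4 and C-5.
Assembling the pieces gives 4,5-dichloroheptan-3-one.

4,5-dichloroheptan-3-one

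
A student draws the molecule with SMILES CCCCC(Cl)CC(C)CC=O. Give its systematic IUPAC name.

The longest carbon chain that includes the –CHO group has 9 carbons, so the parent hydride is nonane.
The principal characteristic group is an aldehyde (terminal –CHO), named with the suffix -al.
Choose the numbering such that the aldehyde carbon is C-1 by definition.
That gives a chloro group at C-5; a methyl group at C-3.
The substituents are ordered alphabetically, ignoring any di-/tri- multipliers.
Assembling the pieces gives 5-chloro-3-methylnonanal.

5-chloro-3-methylnonanal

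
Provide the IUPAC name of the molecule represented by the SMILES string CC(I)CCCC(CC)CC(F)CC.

The parent chain contains 10 carbons (decane).
Number the chain so that the substituent locant set {2,6,8} is lower than {3,5,9} at the first point of difference.
With this numbering: an ethyl group at C-6; a fluoro group at C-8; an iodo group at C-2.
Prefixes are listed alphabetically: ethyl, fluoro, iodo.
The name is 6-ethyl-8-fluoro-2-iododecane.

6-ethyl-8-fluoro-2-iododecane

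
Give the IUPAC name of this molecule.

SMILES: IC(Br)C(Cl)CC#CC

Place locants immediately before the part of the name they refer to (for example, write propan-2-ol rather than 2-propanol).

6-bromo-5-chloro-6-iodohex-2-yne

Counting along the main chain through the multiple bond gives 6 carbons: the parent is hexane.
The chain contains a C≡C triple bond, so the unsaturation ending is -yne.
Choose the numbering such that numbering from this end puts the triple bond at C-2 rather than C-4.
That gives the triple bond between C-2 and C-3; a bromo group at C-6; a chloro group at C-5; an iodo group at C-6.
The substituents are ordered alphabetically, ignoring any di-/tri- multipliers.
Putting it together: 6-bromo-5-chloro-6-iodohex-2-yne.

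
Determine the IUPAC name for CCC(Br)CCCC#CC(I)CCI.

The longest carbon chain that includes the multiple bond has 11 carbons, so the parent hydride is undecane.
The chain contains a C≡C triple bond, so the unsaturation ending is -yne.
Number the chain so that numbering from this end puts the triple bond at C-4 rather than C-7.
This places the triple bond between C-4 and C-5; a bromo group at C-9; iodo groups at C-1 and C-3.
Substituent prefixes are cited in alphabetical order (multiplying prefixes like di-/tri- are ignored for ordering).
Assembling the pieces gives 9-bromo-1,3-diiodoundec-4-yne.

9-bromo-1,3-diiodoundec-4-yne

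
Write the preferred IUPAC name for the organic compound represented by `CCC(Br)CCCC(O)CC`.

7-bromononan-3-ol

The longest carbon chain that includes the –OH group has 9 carbons, so the parent hydride is nonane.
The highest-priority functional group is an alcohol (–OH), so the name ends in -ol.
Choose the numbering such that numbering from this end puts the hydroxyl group at C-3 rather than C-7.
This places the hydroxyl at C-3; a bromo group at C-7.
The name is 7-bromononan-3-ol.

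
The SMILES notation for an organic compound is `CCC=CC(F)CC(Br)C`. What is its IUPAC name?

7-bromo-5-fluorooct-3-ene

Counting along the main chain through the multiple bond gives 8 carbons: the parent is octane.
A C=C double bond in the chain gives the infix -ene-.
The numbering direction is chosen so that numbering from this end puts the double bond at C-3 rather than C-5.
With this numbering: the double bond between C-3 and C-4; a bromo group at C-7; a fluoro group at C-5.
Substituent prefixes are cited in alphabetical order (multiplying prefixes like di-/tri- are ignored for ordering).
Putting it together: 7-bromo-5-fluorooct-3-ene.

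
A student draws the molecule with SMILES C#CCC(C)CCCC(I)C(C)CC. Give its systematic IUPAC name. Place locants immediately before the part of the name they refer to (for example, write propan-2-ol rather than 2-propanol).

8-iodo-4,9-dimethylundec-1-yne

The longest chain bearing the multiple bond is 11 carbons long (undecane).
There is one C≡C triple bond, indicated by the ending -yne.
Number the chain so that numbering from this end puts the triple bond at C-1 rather than C-10.
That gives the triple bond between C-1 and C-2; an iodo group at C-8; methyl groups at C-4 and C-9.
Substituent prefixes are cited in alphabetical order (multiplying prefixes like di-/tri- are ignored for ordering).
Assembling the pieces gives 8-iodo-4,9-dimethylundec-1-yne.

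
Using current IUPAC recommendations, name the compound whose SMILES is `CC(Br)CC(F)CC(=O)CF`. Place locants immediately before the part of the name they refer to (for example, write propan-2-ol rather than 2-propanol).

6-bromo-1,4-difluoroheptan-2-one

The longest chain bearing the carbonyl is 7 carbons long (heptane).
The principal characteristic group is a ketone (C=O on an internal carbon), named with the suffix -one.
The numbering direction is chosen so that numbering from this end puts the carbonyl group at C-2 rather than C-6.
This places the carbonyl at C-2; a bromo group at C-6; fluoro groups at C-1 and C-4.
Prefixes are listed alphabetically: bromo, fluoro.
Assembling the pieces gives 6-bromo-1,4-difluoroheptan-2-one.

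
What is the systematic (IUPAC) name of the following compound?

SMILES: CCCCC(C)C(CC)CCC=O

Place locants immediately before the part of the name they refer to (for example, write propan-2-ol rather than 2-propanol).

The longest carbon chain that includes the –CHO group has 9 carbons, so the parent hydride is nonane.
The principal characteristic group is an aldehyde (terminal –CHO), named with the suffix -al.
The numbering direction is chosen so that the aldehyde carbon is C-1 by definition.
This places an ethyl group at C-4; a methyl group at C-5.
Prefixes are listed alphabetically: ethyl, methyl.
Putting it together: 4-ethyl-5-methylnonanal.

4-ethyl-5-methylnonanal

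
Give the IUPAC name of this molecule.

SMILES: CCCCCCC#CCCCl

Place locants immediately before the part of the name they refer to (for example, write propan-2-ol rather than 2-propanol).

1-chlorodec-3-yne

Counting along the main chain through the multiple bond gives 10 carbons: the parent is decane.
A C≡C triple bond in the chain gives the infix -yne-.
Choose the numbering such that numbering from this end puts the triple bond at C-3 rather than C-7.
That gives the triple bond between C-3 and C-4; a chloro group at C-1.
Assembling the pieces gives 1-chlorodec-3-yne.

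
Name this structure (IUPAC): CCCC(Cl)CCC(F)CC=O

The longest chain bearing the –CHO group is 9 carbons long (nonane).
The principal characteristic group is an aldehyde (terminal –CHO), named with the suffix -al.
Number the chain so that the aldehyde carbon is C-1 by definition.
This places a chloro group at C-6; a fluoro group at C-3.
Prefixes are listed alphabetically: chloro, fluoro.
Putting it together: 6-chloro-3-fluorononanal.

6-chloro-3-fluorononanal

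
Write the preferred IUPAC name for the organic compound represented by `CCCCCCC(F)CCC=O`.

4-fluorodecanal

The longest carbon chain that includes the –CHO group has 10 carbons, so the parent hydride is decane.
The principal characteristic group is an aldehyde (terminal –CHO), named with the suffix -al.
Choose the numbering such that the aldehyde carbon is C-1 by definition.
That gives a fluoro group at C-4.
Putting it together: 4-fluorodecanal.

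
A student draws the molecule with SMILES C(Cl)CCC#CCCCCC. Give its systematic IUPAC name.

Counting along the main chain through the multiple bond gives 10 carbons: the parent is decane.
A C≡C triple bond in the chain gives the infix -yne-.
The numbering direction is chosen so that numbering from this end puts the triple bond at C-4 rather than C-6.
This places the triple bond between C-4 and C-5; a chloro group at C-1.
Putting it together: 1-chlorodec-4-yne.

1-chlorodec-4-yne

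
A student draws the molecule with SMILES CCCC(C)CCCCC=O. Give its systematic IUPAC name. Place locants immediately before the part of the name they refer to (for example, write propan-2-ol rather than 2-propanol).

The longest chain bearing the –CHO group is 9 carbons long (nonane).
The highest-priority functional group is an aldehyde (terminal –CHO), so the name ends in -al.
Choose the numbering such that the aldehyde carbon is C-1 by definition.
With this numbering: a methyl group at C-6.
Putting it together: 6-methylnonanal.

6-methylnonanal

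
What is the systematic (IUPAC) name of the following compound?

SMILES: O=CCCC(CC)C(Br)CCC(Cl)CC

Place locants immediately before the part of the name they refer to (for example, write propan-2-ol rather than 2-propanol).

Counting along the main chain through the –CHO group gives 10 carbons: the parent is decane.
An aldehyde (terminal –CHO) is the principal characteristic group, giving the suffix -al.
The numbering direction is chosen so that the aldehyde carbon is C-1 by definition.
With this numbering: a bromo group at C-5; a chloro group at C-8; an ethyl group at C-4.
Prefixes are listed alphabetically: bromo, chloro, ethyl.
Assembling the pieces gives 5-bromo-8-chloro-4-ethyldecanal.

5-bromo-8-chloro-4-ethyldecanal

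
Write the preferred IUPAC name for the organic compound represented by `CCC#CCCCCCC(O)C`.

The longest chain bearing the –OH group and the multiple bond is 11 carbons long (undecane).
The highest-priority functional group is an alcohol (–OH), so the name ends in -ol.
There is one C≡C triple bond, indicated by the ending -yne.
The numbering direction is chosen so that numbering from this end puts the hydroxyl group at C-2 rather than C-10.
With this numbering: the hydroxyl at C-2; the triple bond between C-8 and C-9.
Assembling the pieces gives undec-8-yn-2-ol.

undec-8-yn-2-ol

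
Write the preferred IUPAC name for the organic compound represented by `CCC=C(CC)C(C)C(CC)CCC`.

4,6-diethyl-5-methylnon-3-ene

The longest carbon chain that includes the multiple bond has 9 carbons, so the parent hydride is nonane.
A C=C double bond in the chain gives the infix -ene-.
The numbering direction is chosen so that numbering from this end puts the double bond at C-3 rather than C-6.
With this numbering: the double bond between C-3 and C-4; ethyl groups at C-4 and C-6; a methyl group at C-5.
The substituents are ordered alphabetically, ignoring any di-/tri- multipliers.
The name is 4,6-diethyl-5-methylnon-3-ene.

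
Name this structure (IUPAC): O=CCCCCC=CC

oct-6-enal

The longest carbon chain that includes the –CHO group and the multiple bond has 8 carbons, so the parent hydride is octane.
The principal characteristic group is an aldehyde (terminal –CHO), named with the suffix -al.
The chain contains a C=C double bond, so the unsaturation ending is -ene.
Choose the numbering such that the aldehyde carbon is C-1 by definition.
With this numbering: the double bond between C-6 and C-7.
Putting it together: oct-6-enal.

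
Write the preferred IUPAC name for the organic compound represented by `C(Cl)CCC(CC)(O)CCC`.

1-chloro-4-ethylheptan-4-ol

Counting along the main chain through the –OH group gives 7 carbons: the parent is heptane.
An alcohol (–OH) is the principal characteristic group, giving the suffix -ol.
Number the chain so that the substituent locant set {1,4} is lower than {4,7} at the first point of difference.
With this numbering: the hydroxyl at C-4; a chloro group at C-1; an ethyl group at C-4.
Prefixes are listed alphabetically: chloro, ethyl.
Putting it together: 1-chloro-4-ethylheptan-4-ol.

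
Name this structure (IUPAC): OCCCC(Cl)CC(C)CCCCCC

The longest carbon chain that includes the –OH group has 12 carbons, so the parent hydride is dodecane.
An alcohol (–OH) is the principal characteristic group, giving the suffix -ol.
The numbering direction is chosen so that numbering from this end puts the hydroxyl group at C-1 rather than C-12.
That gives the hydroxyl at C-1; a chloro group at C-4; a methyl group at C-6.
Prefixes are listed alphabetically: chloro, methyl.
The name is 4-chloro-6-methyldodecan-1-ol.

4-chloro-6-methyldodecan-1-ol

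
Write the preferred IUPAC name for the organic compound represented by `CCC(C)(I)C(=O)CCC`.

Counting along the main chain through the carbonyl gives 7 carbons: the parent is heptane.
The highest-priority functional group is a ketone (C=O on an internal carbon), so the name ends in -one.
The numbering direction is chosen so that the substituent locant set {3,3} is lower than {5,5} at the first point of difference.
With this numbering: the carbonyl at C-4; an iodo group at C-3; a methyl group at C-3.
The substituents are ordered alphabetically, ignoring any di-/tri- multipliers.
The name is 3-iodo-3-methylheptan-4-one.

3-iodo-3-methylheptan-4-one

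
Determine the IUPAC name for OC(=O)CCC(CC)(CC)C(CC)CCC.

4,4,5-triethyloctanoic acid

The longest chain bearing the –COOH group is 8 carbons long (octane).
The principal characteristic group is a carboxylic acid (terminal –COOH), named with the suffix -oic acid.
Choose the numbering such that the carboxylic acid carbon is C-1 by definition.
With this numbering: ethyl groups at C-4 (×2) and C-5.
Assembling the pieces gives 4,4,5-triethyloctanoic acid.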